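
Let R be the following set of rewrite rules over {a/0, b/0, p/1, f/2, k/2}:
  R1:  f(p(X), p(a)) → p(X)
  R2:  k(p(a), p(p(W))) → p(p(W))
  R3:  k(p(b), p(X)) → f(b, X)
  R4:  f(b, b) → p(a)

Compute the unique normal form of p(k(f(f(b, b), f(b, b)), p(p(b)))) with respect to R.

1. p(k(f(f(b, b), f(b, b)), p(p(b))))  →  p(k(f(p(a), f(b, b)), p(p(b))))   [R4 at 1.1.1]
2. p(k(f(p(a), f(b, b)), p(p(b))))  →  p(k(f(p(a), p(a)), p(p(b))))   [R4 at 1.1.2]
3. p(k(f(p(a), p(a)), p(p(b))))  →  p(k(p(a), p(p(b))))   [R1 at 1.1]
4. p(k(p(a), p(p(b))))  →  p(p(p(b)))   [R2 at 1]

p(p(p(b)))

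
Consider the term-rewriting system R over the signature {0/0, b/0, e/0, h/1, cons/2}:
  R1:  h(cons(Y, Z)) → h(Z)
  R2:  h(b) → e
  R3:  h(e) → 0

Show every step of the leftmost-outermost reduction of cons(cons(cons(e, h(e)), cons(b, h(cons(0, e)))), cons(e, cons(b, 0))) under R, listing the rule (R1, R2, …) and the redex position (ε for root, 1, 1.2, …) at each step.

cons(cons(cons(e, 0), cons(b, 0)), cons(e, cons(b, 0)))

1. cons(cons(cons(e, h(e)), cons(b, h(cons(0, e)))), cons(e, cons(b, 0)))  →  cons(cons(cons(e, 0), cons(b, h(cons(0, e)))), cons(e, cons(b, 0)))   [R3 at 1.1.2]
2. cons(cons(cons(e, 0), cons(b, h(cons(0, e)))), cons(e, cons(b, 0)))  →  cons(cons(cons(e, 0), cons(b, h(e))), cons(e, cons(b, 0)))   [R1 at 1.2.2]
3. cons(cons(cons(e, 0), cons(b, h(e))), cons(e, cons(b, 0)))  →  cons(cons(cons(e, 0), cons(b, 0)), cons(e, cons(b, 0)))   [R3 at 1.2.2]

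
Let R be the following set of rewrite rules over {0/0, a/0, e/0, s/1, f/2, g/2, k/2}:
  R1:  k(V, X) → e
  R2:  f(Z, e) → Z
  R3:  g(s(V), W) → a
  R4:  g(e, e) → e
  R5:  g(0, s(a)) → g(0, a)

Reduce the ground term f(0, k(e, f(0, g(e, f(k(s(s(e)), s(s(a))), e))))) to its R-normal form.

0

1. f(0, k(e, f(0, g(e, f(k(s(s(e)), s(s(a))), e)))))  →  f(0, e)   [R1 at 2]
2. f(0, e)  →  0   [R2 at ε]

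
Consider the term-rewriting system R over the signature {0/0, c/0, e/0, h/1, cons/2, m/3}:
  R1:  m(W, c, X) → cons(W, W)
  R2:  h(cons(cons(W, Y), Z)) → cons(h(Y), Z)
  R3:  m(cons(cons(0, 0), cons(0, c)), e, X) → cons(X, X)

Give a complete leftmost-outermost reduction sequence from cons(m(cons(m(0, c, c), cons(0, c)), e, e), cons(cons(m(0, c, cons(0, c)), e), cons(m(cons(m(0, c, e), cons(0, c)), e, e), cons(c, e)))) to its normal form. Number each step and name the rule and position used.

cons(cons(e, e), cons(cons(cons(0, 0), e), cons(cons(e, e), cons(c, e))))

1. cons(m(cons(m(0, c, c), cons(0, c)), e, e), cons(cons(m(0, c, cons(0, c)), e), cons(m(cons(m(0, c, e), cons(0, c)), e, e), cons(c, e))))  →  cons(m(cons(cons(0, 0), cons(0, c)), e, e), cons(cons(m(0, c, cons(0, c)), e), cons(m(cons(m(0, c, e), cons(0, c)), e, e), cons(c, e))))   [R1 at 1.1.1]
2. cons(m(cons(cons(0, 0), cons(0, c)), e, e), cons(cons(m(0, c, cons(0, c)), e), cons(m(cons(m(0, c, e), cons(0, c)), e, e), cons(c, e))))  →  cons(cons(e, e), cons(cons(m(0, c, cons(0, c)), e), cons(m(cons(m(0, c, e), cons(0, c)), e, e), cons(c, e))))   [R3 at 1]
3. cons(cons(e, e), cons(cons(m(0, c, cons(0, c)), e), cons(m(cons(m(0, c, e), cons(0, c)), e, e), cons(c, e))))  →  cons(cons(e, e), cons(cons(cons(0, 0), e), cons(m(cons(m(0, c, e), cons(0, c)), e, e), cons(c, e))))   [R1 at 2.1.1]
4. cons(cons(e, e), cons(cons(cons(0, 0), e), cons(m(cons(m(0, c, e), cons(0, c)), e, e), cons(c, e))))  →  cons(cons(e, e), cons(cons(cons(0, 0), e), cons(m(cons(cons(0, 0), cons(0, c)), e, e), cons(c, e))))   [R1 at 2.2.1.1.1]
5. cons(cons(e, e), cons(cons(cons(0, 0), e), cons(m(cons(cons(0, 0), cons(0, c)), e, e), cons(c, e))))  →  cons(cons(e, e), cons(cons(cons(0, 0), e), cons(cons(e, e), cons(c, e))))   [R3 at 2.2.1]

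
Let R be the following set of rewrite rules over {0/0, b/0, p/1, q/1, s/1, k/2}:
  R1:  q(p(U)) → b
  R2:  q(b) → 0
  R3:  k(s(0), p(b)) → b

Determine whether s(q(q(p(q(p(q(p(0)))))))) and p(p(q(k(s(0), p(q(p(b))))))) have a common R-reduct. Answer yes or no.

no — NF(t₁) = s(0), NF(t₂) = p(p(0))

Reduce t₁ = s(q(q(p(q(p(q(p(0)))))))):
1. s(q(q(p(q(p(q(p(0))))))))  →  s(q(b))   [R1 at 1.1]
2. s(q(b))  →  s(0)   [R2 at 1]

Reduce t₂ = p(p(q(k(s(0), p(q(p(b))))))):
1. p(p(q(k(s(0), p(q(p(b)))))))  →  p(p(q(k(s(0), p(b)))))   [R1 at 1.1.1.2.1]
2. p(p(q(k(s(0), p(b)))))  →  p(p(q(b)))   [R3 at 1.1.1]
3. p(p(q(b)))  →  p(p(0))   [R2 at 1.1]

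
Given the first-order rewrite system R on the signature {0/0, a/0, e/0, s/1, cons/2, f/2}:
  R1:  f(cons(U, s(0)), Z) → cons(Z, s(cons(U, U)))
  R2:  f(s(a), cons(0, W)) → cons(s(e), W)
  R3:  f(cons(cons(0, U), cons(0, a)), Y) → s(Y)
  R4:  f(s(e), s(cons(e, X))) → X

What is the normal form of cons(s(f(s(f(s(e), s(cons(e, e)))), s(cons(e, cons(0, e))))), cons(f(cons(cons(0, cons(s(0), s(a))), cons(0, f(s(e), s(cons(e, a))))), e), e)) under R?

1. cons(s(f(s(f(s(e), s(cons(e, e)))), s(cons(e, cons(0, e))))), cons(f(cons(cons(0, cons(s(0), s(a))), cons(0, f(s(e), s(cons(e, a))))), e), e))  →  cons(s(f(s(e), s(cons(e, cons(0, e))))), cons(f(cons(cons(0, cons(s(0), s(a))), cons(0, f(s(e), s(cons(e, a))))), e), e))   [R4 at 1.1.1.1]
2. cons(s(f(s(e), s(cons(e, cons(0, e))))), cons(f(cons(cons(0, cons(s(0), s(a))), cons(0, f(s(e), s(cons(e, a))))), e), e))  →  cons(s(cons(0, e)), cons(f(cons(cons(0, cons(s(0), s(a))), cons(0, f(s(e), s(cons(e, a))))), e), e))   [R4 at 1.1]
3. cons(s(cons(0, e)), cons(f(cons(cons(0, cons(s(0), s(a))), cons(0, f(s(e), s(cons(e, a))))), e), e))  →  cons(s(cons(0, e)), cons(f(cons(cons(0, cons(s(0), s(a))), cons(0, a)), e), e))   [R4 at 2.1.1.2.2]
4. cons(s(cons(0, e)), cons(f(cons(cons(0, cons(s(0), s(a))), cons(0, a)), e), e))  →  cons(s(cons(0, e)), cons(s(e), e))   [R3 at 2.1]

cons(s(cons(0, e)), cons(s(e), e))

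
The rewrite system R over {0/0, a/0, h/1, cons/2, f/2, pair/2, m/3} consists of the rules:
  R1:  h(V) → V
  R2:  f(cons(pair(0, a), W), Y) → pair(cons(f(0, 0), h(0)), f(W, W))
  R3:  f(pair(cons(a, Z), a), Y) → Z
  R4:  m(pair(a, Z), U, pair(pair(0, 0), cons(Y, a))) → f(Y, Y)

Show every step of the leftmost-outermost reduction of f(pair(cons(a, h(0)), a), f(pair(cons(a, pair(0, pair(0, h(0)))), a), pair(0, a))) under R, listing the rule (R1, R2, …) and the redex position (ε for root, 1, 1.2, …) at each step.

0

1. f(pair(cons(a, h(0)), a), f(pair(cons(a, pair(0, pair(0, h(0)))), a), pair(0, a)))  →  h(0)   [R3 at ε]
2. h(0)  →  0   [R1 at ε]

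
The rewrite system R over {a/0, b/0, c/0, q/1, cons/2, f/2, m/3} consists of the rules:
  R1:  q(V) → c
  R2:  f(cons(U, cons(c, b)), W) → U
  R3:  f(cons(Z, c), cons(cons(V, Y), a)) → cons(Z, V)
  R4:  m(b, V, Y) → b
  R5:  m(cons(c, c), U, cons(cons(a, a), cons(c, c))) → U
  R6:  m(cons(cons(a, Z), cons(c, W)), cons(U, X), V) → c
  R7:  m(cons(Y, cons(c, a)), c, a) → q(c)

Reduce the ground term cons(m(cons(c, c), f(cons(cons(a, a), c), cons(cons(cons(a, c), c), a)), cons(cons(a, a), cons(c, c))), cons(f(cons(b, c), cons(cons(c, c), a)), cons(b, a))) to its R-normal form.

cons(cons(cons(a, a), cons(a, c)), cons(cons(b, c), cons(b, a)))

1. cons(m(cons(c, c), f(cons(cons(a, a), c), cons(cons(cons(a, c), c), a)), cons(cons(a, a), cons(c, c))), cons(f(cons(b, c), cons(cons(c, c), a)), cons(b, a)))  →  cons(f(cons(cons(a, a), c), cons(cons(cons(a, c), c), a)), cons(f(cons(b, c), cons(cons(c, c), a)), cons(b, a)))   [R5 at 1]
2. cons(f(cons(cons(a, a), c), cons(cons(cons(a, c), c), a)), cons(f(cons(b, c), cons(cons(c, c), a)), cons(b, a)))  →  cons(cons(cons(a, a), cons(a, c)), cons(f(cons(b, c), cons(cons(c, c), a)), cons(b, a)))   [R3 at 1]
3. cons(cons(cons(a, a), cons(a, c)), cons(f(cons(b, c), cons(cons(c, c), a)), cons(b, a)))  →  cons(cons(cons(a, a), cons(a, c)), cons(cons(b, c), cons(b, a)))   [R3 at 2.1]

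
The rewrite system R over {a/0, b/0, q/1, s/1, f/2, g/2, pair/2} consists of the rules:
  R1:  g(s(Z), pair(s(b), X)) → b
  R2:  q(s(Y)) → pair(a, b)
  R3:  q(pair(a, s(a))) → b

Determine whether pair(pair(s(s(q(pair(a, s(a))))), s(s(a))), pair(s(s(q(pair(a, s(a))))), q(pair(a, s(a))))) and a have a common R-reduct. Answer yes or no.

no — NF(t₁) = pair(pair(s(s(b)), s(s(a))), pair(s(s(b)), b)), NF(t₂) = a

Reduce t₁ = pair(pair(s(s(q(pair(a, s(a))))), s(s(a))), pair(s(s(q(pair(a, s(a))))), q(pair(a, s(a))))):
1. pair(pair(s(s(q(pair(a, s(a))))), s(s(a))), pair(s(s(q(pair(a, s(a))))), q(pair(a, s(a)))))  →  pair(pair(s(s(b)), s(s(a))), pair(s(s(q(pair(a, s(a))))), q(pair(a, s(a)))))   [R3 at 1.1.1.1]
2. pair(pair(s(s(b)), s(s(a))), pair(s(s(q(pair(a, s(a))))), q(pair(a, s(a)))))  →  pair(pair(s(s(b)), s(s(a))), pair(s(s(b)), q(pair(a, s(a)))))   [R3 at 2.1.1.1]
3. pair(pair(s(s(b)), s(s(a))), pair(s(s(b)), q(pair(a, s(a)))))  →  pair(pair(s(s(b)), s(s(a))), pair(s(s(b)), b))   [R3 at 2.2]

Reduce t₂ = a:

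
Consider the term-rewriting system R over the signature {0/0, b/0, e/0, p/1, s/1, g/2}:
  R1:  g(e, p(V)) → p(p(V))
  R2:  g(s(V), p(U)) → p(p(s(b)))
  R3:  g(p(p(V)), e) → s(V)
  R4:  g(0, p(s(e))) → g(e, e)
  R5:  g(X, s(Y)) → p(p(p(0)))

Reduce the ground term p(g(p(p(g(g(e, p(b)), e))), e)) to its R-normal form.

1. p(g(p(p(g(g(e, p(b)), e))), e))  →  p(s(g(g(e, p(b)), e)))   [R3 at 1]
2. p(s(g(g(e, p(b)), e)))  →  p(s(g(p(p(b)), e)))   [R1 at 1.1.1]
3. p(s(g(p(p(b)), e)))  →  p(s(s(b)))   [R3 at 1.1]

p(s(s(b)))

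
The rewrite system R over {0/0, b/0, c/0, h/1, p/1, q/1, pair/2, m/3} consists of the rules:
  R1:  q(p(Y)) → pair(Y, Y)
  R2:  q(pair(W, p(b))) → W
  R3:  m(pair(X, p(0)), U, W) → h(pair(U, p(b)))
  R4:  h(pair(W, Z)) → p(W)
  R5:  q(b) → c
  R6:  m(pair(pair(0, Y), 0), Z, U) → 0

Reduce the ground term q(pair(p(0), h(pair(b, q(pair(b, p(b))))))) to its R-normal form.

p(0)

1. q(pair(p(0), h(pair(b, q(pair(b, p(b)))))))  →  q(pair(p(0), p(b)))   [R4 at 1.2]
2. q(pair(p(0), p(b)))  →  p(0)   [R2 at ε]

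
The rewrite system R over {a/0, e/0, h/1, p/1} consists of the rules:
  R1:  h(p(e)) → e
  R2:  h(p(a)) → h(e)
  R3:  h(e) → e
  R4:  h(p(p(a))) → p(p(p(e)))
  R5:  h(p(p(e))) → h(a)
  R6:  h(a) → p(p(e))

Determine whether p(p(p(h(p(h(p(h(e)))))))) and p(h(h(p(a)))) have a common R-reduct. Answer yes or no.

Reduce t₁ = p(p(p(h(p(h(p(h(e)))))))):
1. p(p(p(h(p(h(p(h(e))))))))  →  p(p(p(h(p(h(p(e)))))))   [R3 at 1.1.1.1.1.1.1]
2. p(p(p(h(p(h(p(e)))))))  →  p(p(p(h(p(e)))))   [R1 at 1.1.1.1.1]
3. p(p(p(h(p(e)))))  →  p(p(p(e)))   [R1 at 1.1.1]

Reduce t₂ = p(h(h(p(a)))):
1. p(h(h(p(a))))  →  p(h(h(e)))   [R2 at 1.1]
2. p(h(h(e)))  →  p(h(e))   [R3 at 1.1]
3. p(h(e))  →  p(e)   [R3 at 1]

no — NF(t₁) = p(p(p(e))), NF(t₂) = p(e)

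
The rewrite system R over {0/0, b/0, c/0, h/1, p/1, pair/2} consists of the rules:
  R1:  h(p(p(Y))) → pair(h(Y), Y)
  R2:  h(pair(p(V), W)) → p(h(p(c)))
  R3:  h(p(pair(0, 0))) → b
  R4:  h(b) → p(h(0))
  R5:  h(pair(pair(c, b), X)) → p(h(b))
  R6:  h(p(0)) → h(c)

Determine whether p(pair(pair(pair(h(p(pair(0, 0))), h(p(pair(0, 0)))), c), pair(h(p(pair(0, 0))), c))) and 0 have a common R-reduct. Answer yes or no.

no — NF(t₁) = p(pair(pair(pair(b, b), c), pair(b, c))), NF(t₂) = 0

Reduce t₁ = p(pair(pair(pair(h(p(pair(0, 0))), h(p(pair(0, 0)))), c), pair(h(p(pair(0, 0))), c))):
1. p(pair(pair(pair(h(p(pair(0, 0))), h(p(pair(0, 0)))), c), pair(h(p(pair(0, 0))), c)))  →  p(pair(pair(pair(b, h(p(pair(0, 0)))), c), pair(h(p(pair(0, 0))), c)))   [R3 at 1.1.1.1]
2. p(pair(pair(pair(b, h(p(pair(0, 0)))), c), pair(h(p(pair(0, 0))), c)))  →  p(pair(pair(pair(b, b), c), pair(h(p(pair(0, 0))), c)))   [R3 at 1.1.1.2]
3. p(pair(pair(pair(b, b), c), pair(h(p(pair(0, 0))), c)))  →  p(pair(pair(pair(b, b), c), pair(b, c)))   [R3 at 1.2.1]

Reduce t₂ = 0:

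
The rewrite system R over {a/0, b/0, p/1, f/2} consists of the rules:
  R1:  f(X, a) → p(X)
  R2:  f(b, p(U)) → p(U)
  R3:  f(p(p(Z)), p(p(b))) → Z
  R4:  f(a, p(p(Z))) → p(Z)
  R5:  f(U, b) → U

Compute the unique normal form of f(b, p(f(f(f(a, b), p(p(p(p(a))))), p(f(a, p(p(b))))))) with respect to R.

1. f(b, p(f(f(f(a, b), p(p(p(p(a))))), p(f(a, p(p(b)))))))  →  p(f(f(f(a, b), p(p(p(p(a))))), p(f(a, p(p(b))))))   [R2 at ε]
2. p(f(f(f(a, b), p(p(p(p(a))))), p(f(a, p(p(b))))))  →  p(f(f(a, p(p(p(p(a))))), p(f(a, p(p(b))))))   [R5 at 1.1.1]
3. p(f(f(a, p(p(p(p(a))))), p(f(a, p(p(b))))))  →  p(f(p(p(p(a))), p(f(a, p(p(b))))))   [R4 at 1.1]
4. p(f(p(p(p(a))), p(f(a, p(p(b))))))  →  p(f(p(p(p(a))), p(p(b))))   [R4 at 1.2.1]
5. p(f(p(p(p(a))), p(p(b))))  →  p(p(a))   [R3 at 1]

p(p(a))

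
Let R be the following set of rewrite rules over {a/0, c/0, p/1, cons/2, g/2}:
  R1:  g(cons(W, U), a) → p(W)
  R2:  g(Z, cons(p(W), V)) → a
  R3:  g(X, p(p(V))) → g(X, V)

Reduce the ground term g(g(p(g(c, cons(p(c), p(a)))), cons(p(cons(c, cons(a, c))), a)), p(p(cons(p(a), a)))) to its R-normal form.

a

1. g(g(p(g(c, cons(p(c), p(a)))), cons(p(cons(c, cons(a, c))), a)), p(p(cons(p(a), a))))  →  g(g(p(g(c, cons(p(c), p(a)))), cons(p(cons(c, cons(a, c))), a)), cons(p(a), a))   [R3 at ε]
2. g(g(p(g(c, cons(p(c), p(a)))), cons(p(cons(c, cons(a, c))), a)), cons(p(a), a))  →  a   [R2 at ε]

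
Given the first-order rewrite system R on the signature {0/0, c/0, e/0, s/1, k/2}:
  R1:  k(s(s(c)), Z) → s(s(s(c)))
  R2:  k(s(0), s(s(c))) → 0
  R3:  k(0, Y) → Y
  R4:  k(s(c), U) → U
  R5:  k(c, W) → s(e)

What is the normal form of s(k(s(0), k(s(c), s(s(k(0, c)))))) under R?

1. s(k(s(0), k(s(c), s(s(k(0, c))))))  →  s(k(s(0), s(s(k(0, c)))))   [R4 at 1.2]
2. s(k(s(0), s(s(k(0, c)))))  →  s(k(s(0), s(s(c))))   [R3 at 1.2.1.1]
3. s(k(s(0), s(s(c))))  →  s(0)   [R2 at 1]

s(0)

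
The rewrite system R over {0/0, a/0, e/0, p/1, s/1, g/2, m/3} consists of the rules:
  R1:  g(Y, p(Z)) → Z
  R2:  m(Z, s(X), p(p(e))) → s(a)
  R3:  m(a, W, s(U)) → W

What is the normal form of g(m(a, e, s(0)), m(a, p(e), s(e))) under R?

e

1. g(m(a, e, s(0)), m(a, p(e), s(e)))  →  g(e, m(a, p(e), s(e)))   [R3 at 1]
2. g(e, m(a, p(e), s(e)))  →  g(e, p(e))   [R3 at 2]
3. g(e, p(e))  →  e   [R1 at ε]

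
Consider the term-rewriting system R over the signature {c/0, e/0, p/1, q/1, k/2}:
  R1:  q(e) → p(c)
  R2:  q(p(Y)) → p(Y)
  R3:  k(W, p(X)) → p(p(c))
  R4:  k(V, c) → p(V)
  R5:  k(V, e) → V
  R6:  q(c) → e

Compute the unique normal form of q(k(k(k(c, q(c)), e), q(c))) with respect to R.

e

1. q(k(k(k(c, q(c)), e), q(c)))  →  q(k(k(c, q(c)), q(c)))   [R5 at 1.1]
2. q(k(k(c, q(c)), q(c)))  →  q(k(k(c, e), q(c)))   [R6 at 1.1.2]
3. q(k(k(c, e), q(c)))  →  q(k(c, q(c)))   [R5 at 1.1]
4. q(k(c, q(c)))  →  q(k(c, e))   [R6 at 1.2]
5. q(k(c, e))  →  q(c)   [R5 at 1]
6. q(c)  →  e   [R6 at ε]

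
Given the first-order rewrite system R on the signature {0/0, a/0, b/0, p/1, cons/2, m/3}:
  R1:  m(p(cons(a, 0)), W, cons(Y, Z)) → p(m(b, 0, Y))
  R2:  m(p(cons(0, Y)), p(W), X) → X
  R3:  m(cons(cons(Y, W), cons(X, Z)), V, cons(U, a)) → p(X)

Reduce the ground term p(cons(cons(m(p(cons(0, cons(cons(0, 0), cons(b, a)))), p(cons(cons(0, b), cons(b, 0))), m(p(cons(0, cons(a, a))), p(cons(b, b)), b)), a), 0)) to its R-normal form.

p(cons(cons(b, a), 0))

1. p(cons(cons(m(p(cons(0, cons(cons(0, 0), cons(b, a)))), p(cons(cons(0, b), cons(b, 0))), m(p(cons(0, cons(a, a))), p(cons(b, b)), b)), a), 0))  →  p(cons(cons(m(p(cons(0, cons(a, a))), p(cons(b, b)), b), a), 0))   [R2 at 1.1.1]
2. p(cons(cons(m(p(cons(0, cons(a, a))), p(cons(b, b)), b), a), 0))  →  p(cons(cons(b, a), 0))   [R2 at 1.1.1]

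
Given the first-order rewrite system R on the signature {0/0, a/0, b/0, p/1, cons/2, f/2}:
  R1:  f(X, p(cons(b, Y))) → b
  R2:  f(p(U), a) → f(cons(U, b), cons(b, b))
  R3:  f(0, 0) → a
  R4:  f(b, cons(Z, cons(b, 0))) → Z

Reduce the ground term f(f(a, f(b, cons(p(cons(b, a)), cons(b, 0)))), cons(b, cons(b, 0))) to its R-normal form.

1. f(f(a, f(b, cons(p(cons(b, a)), cons(b, 0)))), cons(b, cons(b, 0)))  →  f(f(a, p(cons(b, a))), cons(b, cons(b, 0)))   [R4 at 1.2]
2. f(f(a, p(cons(b, a))), cons(b, cons(b, 0)))  →  f(b, cons(b, cons(b, 0)))   [R1 at 1]
3. f(b, cons(b, cons(b, 0)))  →  b   [R4 at ε]

b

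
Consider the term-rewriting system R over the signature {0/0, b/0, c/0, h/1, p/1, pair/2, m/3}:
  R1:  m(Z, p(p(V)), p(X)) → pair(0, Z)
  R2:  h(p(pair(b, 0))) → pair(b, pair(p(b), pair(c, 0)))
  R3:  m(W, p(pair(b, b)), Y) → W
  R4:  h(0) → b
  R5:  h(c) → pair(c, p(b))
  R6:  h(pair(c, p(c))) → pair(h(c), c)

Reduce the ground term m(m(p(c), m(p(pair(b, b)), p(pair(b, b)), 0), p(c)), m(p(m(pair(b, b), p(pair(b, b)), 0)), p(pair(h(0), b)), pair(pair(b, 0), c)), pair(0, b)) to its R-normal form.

1. m(m(p(c), m(p(pair(b, b)), p(pair(b, b)), 0), p(c)), m(p(m(pair(b, b), p(pair(b, b)), 0)), p(pair(h(0), b)), pair(pair(b, 0), c)), pair(0, b))  →  m(m(p(c), p(pair(b, b)), p(c)), m(p(m(pair(b, b), p(pair(b, b)), 0)), p(pair(h(0), b)), pair(pair(b, 0), c)), pair(0, b))   [R3 at 1.2]
2. m(m(p(c), p(pair(b, b)), p(c)), m(p(m(pair(b, b), p(pair(b, b)), 0)), p(pair(h(0), b)), pair(pair(b, 0), c)), pair(0, b))  →  m(p(c), m(p(m(pair(b, b), p(pair(b, b)), 0)), p(pair(h(0), b)), pair(pair(b, 0), c)), pair(0, b))   [R3 at 1]
3. m(p(c), m(p(m(pair(b, b), p(pair(b, b)), 0)), p(pair(h(0), b)), pair(pair(b, 0), c)), pair(0, b))  →  m(p(c), m(p(pair(b, b)), p(pair(h(0), b)), pair(pair(b, 0), c)), pair(0, b))   [R3 at 2.1.1]
4. m(p(c), m(p(pair(b, b)), p(pair(h(0), b)), pair(pair(b, 0), c)), pair(0, b))  →  m(p(c), m(p(pair(b, b)), p(pair(b, b)), pair(pair(b, 0), c)), pair(0, b))   [R4 at 2.2.1.1]
5. m(p(c), m(p(pair(b, b)), p(pair(b, b)), pair(pair(b, 0), c)), pair(0, b))  →  m(p(c), p(pair(b, b)), pair(0, b))   [R3 at 2]
6. m(p(c), p(pair(b, b)), pair(0, b))  →  p(c)   [R3 at ε]

p(c)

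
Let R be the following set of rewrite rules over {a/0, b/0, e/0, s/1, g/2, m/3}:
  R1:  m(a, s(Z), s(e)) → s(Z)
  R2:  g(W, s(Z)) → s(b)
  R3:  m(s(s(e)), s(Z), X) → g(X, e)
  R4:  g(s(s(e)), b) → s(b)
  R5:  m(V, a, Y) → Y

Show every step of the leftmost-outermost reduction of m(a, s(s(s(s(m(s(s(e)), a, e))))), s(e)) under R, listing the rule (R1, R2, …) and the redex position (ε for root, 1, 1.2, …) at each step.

1. m(a, s(s(s(s(m(s(s(e)), a, e))))), s(e))  →  s(s(s(s(m(s(s(e)), a, e)))))   [R1 at ε]
2. s(s(s(s(m(s(s(e)), a, e)))))  →  s(s(s(s(e))))   [R5 at 1.1.1.1]

s(s(s(s(e))))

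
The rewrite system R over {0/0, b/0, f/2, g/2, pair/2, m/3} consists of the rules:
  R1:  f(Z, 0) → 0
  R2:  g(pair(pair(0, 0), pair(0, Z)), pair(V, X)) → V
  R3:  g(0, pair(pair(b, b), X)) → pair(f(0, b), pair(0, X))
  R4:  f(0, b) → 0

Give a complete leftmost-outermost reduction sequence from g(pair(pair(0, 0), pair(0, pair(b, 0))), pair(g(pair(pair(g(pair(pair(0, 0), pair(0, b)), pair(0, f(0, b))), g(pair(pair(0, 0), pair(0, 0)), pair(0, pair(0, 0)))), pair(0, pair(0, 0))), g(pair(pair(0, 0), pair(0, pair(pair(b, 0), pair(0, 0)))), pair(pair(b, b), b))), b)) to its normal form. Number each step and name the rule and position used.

b

1. g(pair(pair(0, 0), pair(0, pair(b, 0))), pair(g(pair(pair(g(pair(pair(0, 0), pair(0, b)), pair(0, f(0, b))), g(pair(pair(0, 0), pair(0, 0)), pair(0, pair(0, 0)))), pair(0, pair(0, 0))), g(pair(pair(0, 0), pair(0, pair(pair(b, 0), pair(0, 0)))), pair(pair(b, b), b))), b))  →  g(pair(pair(g(pair(pair(0, 0), pair(0, b)), pair(0, f(0, b))), g(pair(pair(0, 0), pair(0, 0)), pair(0, pair(0, 0)))), pair(0, pair(0, 0))), g(pair(pair(0, 0), pair(0, pair(pair(b, 0), pair(0, 0)))), pair(pair(b, b), b)))   [R2 at ε]
2. g(pair(pair(g(pair(pair(0, 0), pair(0, b)), pair(0, f(0, b))), g(pair(pair(0, 0), pair(0, 0)), pair(0, pair(0, 0)))), pair(0, pair(0, 0))), g(pair(pair(0, 0), pair(0, pair(pair(b, 0), pair(0, 0)))), pair(pair(b, b), b)))  →  g(pair(pair(0, g(pair(pair(0, 0), pair(0, 0)), pair(0, pair(0, 0)))), pair(0, pair(0, 0))), g(pair(pair(0, 0), pair(0, pair(pair(b, 0), pair(0, 0)))), pair(pair(b, b), b)))   [R2 at 1.1.1]
3. g(pair(pair(0, g(pair(pair(0, 0), pair(0, 0)), pair(0, pair(0, 0)))), pair(0, pair(0, 0))), g(pair(pair(0, 0), pair(0, pair(pair(b, 0), pair(0, 0)))), pair(pair(b, b), b)))  →  g(pair(pair(0, 0), pair(0, pair(0, 0))), g(pair(pair(0, 0), pair(0, pair(pair(b, 0), pair(0, 0)))), pair(pair(b, b), b)))   [R2 at 1.1.2]
4. g(pair(pair(0, 0), pair(0, pair(0, 0))), g(pair(pair(0, 0), pair(0, pair(pair(b, 0), pair(0, 0)))), pair(pair(b, b), b)))  →  g(pair(pair(0, 0), pair(0, pair(0, 0))), pair(b, b))   [R2 at 2]
5. g(pair(pair(0, 0), pair(0, pair(0, 0))), pair(b, b))  →  b   [R2 at ε]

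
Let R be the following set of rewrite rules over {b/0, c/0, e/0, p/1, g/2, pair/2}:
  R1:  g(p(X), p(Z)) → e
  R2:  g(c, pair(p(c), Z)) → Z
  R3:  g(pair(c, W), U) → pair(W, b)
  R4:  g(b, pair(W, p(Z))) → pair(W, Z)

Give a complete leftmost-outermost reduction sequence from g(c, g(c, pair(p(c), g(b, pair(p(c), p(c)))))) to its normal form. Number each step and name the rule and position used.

c

1. g(c, g(c, pair(p(c), g(b, pair(p(c), p(c))))))  →  g(c, g(b, pair(p(c), p(c))))   [R2 at 2]
2. g(c, g(b, pair(p(c), p(c))))  →  g(c, pair(p(c), c))   [R4 at 2]
3. g(c, pair(p(c), c))  →  c   [R2 at ε]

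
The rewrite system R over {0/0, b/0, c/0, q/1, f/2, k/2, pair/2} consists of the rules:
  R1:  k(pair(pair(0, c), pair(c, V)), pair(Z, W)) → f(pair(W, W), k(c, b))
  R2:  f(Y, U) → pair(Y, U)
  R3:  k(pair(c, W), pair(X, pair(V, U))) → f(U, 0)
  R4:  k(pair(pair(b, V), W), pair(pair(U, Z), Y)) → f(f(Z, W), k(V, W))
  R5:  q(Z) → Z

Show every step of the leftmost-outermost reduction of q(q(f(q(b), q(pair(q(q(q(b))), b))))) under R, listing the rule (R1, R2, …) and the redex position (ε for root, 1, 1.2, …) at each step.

1. q(q(f(q(b), q(pair(q(q(q(b))), b)))))  →  q(f(q(b), q(pair(q(q(q(b))), b))))   [R5 at ε]
2. q(f(q(b), q(pair(q(q(q(b))), b))))  →  f(q(b), q(pair(q(q(q(b))), b)))   [R5 at ε]
3. f(q(b), q(pair(q(q(q(b))), b)))  →  pair(q(b), q(pair(q(q(q(b))), b)))   [R2 at ε]
4. pair(q(b), q(pair(q(q(q(b))), b)))  →  pair(b, q(pair(q(q(q(b))), b)))   [R5 at 1]
5. pair(b, q(pair(q(q(q(b))), b)))  →  pair(b, pair(q(q(q(b))), b))   [R5 at 2]
6. pair(b, pair(q(q(q(b))), b))  →  pair(b, pair(q(q(b)), b))   [R5 at 2.1]
7. pair(b, pair(q(q(b)), b))  →  pair(b, pair(q(b), b))   [R5 at 2.1]
8. pair(b, pair(q(b), b))  →  pair(b, pair(b, b))   [R5 at 2.1]

pair(b, pair(b, b))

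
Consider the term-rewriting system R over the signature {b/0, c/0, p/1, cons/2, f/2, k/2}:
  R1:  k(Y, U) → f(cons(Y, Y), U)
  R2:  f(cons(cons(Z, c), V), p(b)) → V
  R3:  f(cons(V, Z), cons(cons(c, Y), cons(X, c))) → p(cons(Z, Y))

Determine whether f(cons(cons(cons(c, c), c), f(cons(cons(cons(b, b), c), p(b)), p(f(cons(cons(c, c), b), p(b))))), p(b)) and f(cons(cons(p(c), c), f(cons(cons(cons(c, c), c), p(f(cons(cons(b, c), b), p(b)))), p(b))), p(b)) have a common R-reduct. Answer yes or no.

Reduce t₁ = f(cons(cons(cons(c, c), c), f(cons(cons(cons(b, b), c), p(b)), p(f(cons(cons(c, c), b), p(b))))), p(b)):
1. f(cons(cons(cons(c, c), c), f(cons(cons(cons(b, b), c), p(b)), p(f(cons(cons(c, c), b), p(b))))), p(b))  →  f(cons(cons(cons(b, b), c), p(b)), p(f(cons(cons(c, c), b), p(b))))   [R2 at ε]
2. f(cons(cons(cons(b, b), c), p(b)), p(f(cons(cons(c, c), b), p(b))))  →  f(cons(cons(cons(b, b), c), p(b)), p(b))   [R2 at 2.1]
3. f(cons(cons(cons(b, b), c), p(b)), p(b))  →  p(b)   [R2 at ε]

Reduce t₂ = f(cons(cons(p(c), c), f(cons(cons(cons(c, c), c), p(f(cons(cons(b, c), b), p(b)))), p(b))), p(b)):
1. f(cons(cons(p(c), c), f(cons(cons(cons(c, c), c), p(f(cons(cons(b, c), b), p(b)))), p(b))), p(b))  →  f(cons(cons(cons(c, c), c), p(f(cons(cons(b, c), b), p(b)))), p(b))   [R2 at ε]
2. f(cons(cons(cons(c, c), c), p(f(cons(cons(b, c), b), p(b)))), p(b))  →  p(f(cons(cons(b, c), b), p(b)))   [R2 at ε]
3. p(f(cons(cons(b, c), b), p(b)))  →  p(b)   [R2 at 1]

yes — NF(t₁) = p(b), NF(t₂) = p(b)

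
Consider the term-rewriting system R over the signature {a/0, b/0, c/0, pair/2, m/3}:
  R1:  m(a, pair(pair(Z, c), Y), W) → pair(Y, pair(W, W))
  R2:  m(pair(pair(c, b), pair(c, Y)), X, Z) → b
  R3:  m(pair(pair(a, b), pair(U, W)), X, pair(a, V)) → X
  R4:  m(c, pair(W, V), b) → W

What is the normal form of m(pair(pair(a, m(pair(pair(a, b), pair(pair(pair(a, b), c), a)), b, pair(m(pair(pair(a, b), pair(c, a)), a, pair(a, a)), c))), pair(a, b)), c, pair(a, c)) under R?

1. m(pair(pair(a, m(pair(pair(a, b), pair(pair(pair(a, b), c), a)), b, pair(m(pair(pair(a, b), pair(c, a)), a, pair(a, a)), c))), pair(a, b)), c, pair(a, c))  →  m(pair(pair(a, m(pair(pair(a, b), pair(pair(pair(a, b), c), a)), b, pair(a, c))), pair(a, b)), c, pair(a, c))   [R3 at 1.1.2.3.1]
2. m(pair(pair(a, m(pair(pair(a, b), pair(pair(pair(a, b), c), a)), b, pair(a, c))), pair(a, b)), c, pair(a, c))  →  m(pair(pair(a, b), pair(a, b)), c, pair(a, c))   [R3 at 1.1.2]
3. m(pair(pair(a, b), pair(a, b)), c, pair(a, c))  →  c   [R3 at ε]

c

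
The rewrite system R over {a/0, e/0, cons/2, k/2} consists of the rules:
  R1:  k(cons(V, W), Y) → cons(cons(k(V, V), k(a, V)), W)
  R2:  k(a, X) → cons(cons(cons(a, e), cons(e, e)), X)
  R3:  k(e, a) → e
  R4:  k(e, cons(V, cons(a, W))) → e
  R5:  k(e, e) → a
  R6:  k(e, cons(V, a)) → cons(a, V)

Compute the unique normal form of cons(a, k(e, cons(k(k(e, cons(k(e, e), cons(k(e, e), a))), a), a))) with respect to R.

cons(a, cons(a, e))

1. cons(a, k(e, cons(k(k(e, cons(k(e, e), cons(k(e, e), a))), a), a)))  →  cons(a, cons(a, k(k(e, cons(k(e, e), cons(k(e, e), a))), a)))   [R6 at 2]
2. cons(a, cons(a, k(k(e, cons(k(e, e), cons(k(e, e), a))), a)))  →  cons(a, cons(a, k(k(e, cons(a, cons(k(e, e), a))), a)))   [R5 at 2.2.1.2.1]
3. cons(a, cons(a, k(k(e, cons(a, cons(k(e, e), a))), a)))  →  cons(a, cons(a, k(k(e, cons(a, cons(a, a))), a)))   [R5 at 2.2.1.2.2.1]
4. cons(a, cons(a, k(k(e, cons(a, cons(a, a))), a)))  →  cons(a, cons(a, k(e, a)))   [R4 at 2.2.1]
5. cons(a, cons(a, k(e, a)))  →  cons(a, cons(a, e))   [R3 at 2.2]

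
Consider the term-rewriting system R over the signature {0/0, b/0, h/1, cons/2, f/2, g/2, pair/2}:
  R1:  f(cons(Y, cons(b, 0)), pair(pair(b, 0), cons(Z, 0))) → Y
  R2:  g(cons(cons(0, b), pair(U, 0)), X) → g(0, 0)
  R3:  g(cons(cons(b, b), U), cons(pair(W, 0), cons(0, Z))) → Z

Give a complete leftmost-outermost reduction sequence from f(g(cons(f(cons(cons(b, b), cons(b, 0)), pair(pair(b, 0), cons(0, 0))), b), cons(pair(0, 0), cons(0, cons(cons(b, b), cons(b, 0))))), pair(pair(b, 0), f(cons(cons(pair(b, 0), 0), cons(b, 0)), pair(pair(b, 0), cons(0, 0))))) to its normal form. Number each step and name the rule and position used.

1. f(g(cons(f(cons(cons(b, b), cons(b, 0)), pair(pair(b, 0), cons(0, 0))), b), cons(pair(0, 0), cons(0, cons(cons(b, b), cons(b, 0))))), pair(pair(b, 0), f(cons(cons(pair(b, 0), 0), cons(b, 0)), pair(pair(b, 0), cons(0, 0)))))  →  f(g(cons(cons(b, b), b), cons(pair(0, 0), cons(0, cons(cons(b, b), cons(b, 0))))), pair(pair(b, 0), f(cons(cons(pair(b, 0), 0), cons(b, 0)), pair(pair(b, 0), cons(0, 0)))))   [R1 at 1.1.1]
2. f(g(cons(cons(b, b), b), cons(pair(0, 0), cons(0, cons(cons(b, b), cons(b, 0))))), pair(pair(b, 0), f(cons(cons(pair(b, 0), 0), cons(b, 0)), pair(pair(b, 0), cons(0, 0)))))  →  f(cons(cons(b, b), cons(b, 0)), pair(pair(b, 0), f(cons(cons(pair(b, 0), 0), cons(b, 0)), pair(pair(b, 0), cons(0, 0)))))   [R3 at 1]
3. f(cons(cons(b, b), cons(b, 0)), pair(pair(b, 0), f(cons(cons(pair(b, 0), 0), cons(b, 0)), pair(pair(b, 0), cons(0, 0)))))  →  f(cons(cons(b, b), cons(b, 0)), pair(pair(b, 0), cons(pair(b, 0), 0)))   [R1 at 2.2]
4. f(cons(cons(b, b), cons(b, 0)), pair(pair(b, 0), cons(pair(b, 0), 0)))  →  cons(b, b)   [R1 at ε]

cons(b, b)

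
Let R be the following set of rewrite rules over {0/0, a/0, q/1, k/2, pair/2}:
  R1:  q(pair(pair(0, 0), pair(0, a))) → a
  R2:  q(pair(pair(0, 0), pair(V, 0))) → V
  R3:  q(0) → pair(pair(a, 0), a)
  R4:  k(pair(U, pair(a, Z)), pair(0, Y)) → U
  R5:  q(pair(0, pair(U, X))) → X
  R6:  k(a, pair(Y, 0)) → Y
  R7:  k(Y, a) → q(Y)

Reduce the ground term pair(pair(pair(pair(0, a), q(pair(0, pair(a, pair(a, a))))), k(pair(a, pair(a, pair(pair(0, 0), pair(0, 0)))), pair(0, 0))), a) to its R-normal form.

pair(pair(pair(pair(0, a), pair(a, a)), a), a)

1. pair(pair(pair(pair(0, a), q(pair(0, pair(a, pair(a, a))))), k(pair(a, pair(a, pair(pair(0, 0), pair(0, 0)))), pair(0, 0))), a)  →  pair(pair(pair(pair(0, a), pair(a, a)), k(pair(a, pair(a, pair(pair(0, 0), pair(0, 0)))), pair(0, 0))), a)   [R5 at 1.1.2]
2. pair(pair(pair(pair(0, a), pair(a, a)), k(pair(a, pair(a, pair(pair(0, 0), pair(0, 0)))), pair(0, 0))), a)  →  pair(pair(pair(pair(0, a), pair(a, a)), a), a)   [R4 at 1.2]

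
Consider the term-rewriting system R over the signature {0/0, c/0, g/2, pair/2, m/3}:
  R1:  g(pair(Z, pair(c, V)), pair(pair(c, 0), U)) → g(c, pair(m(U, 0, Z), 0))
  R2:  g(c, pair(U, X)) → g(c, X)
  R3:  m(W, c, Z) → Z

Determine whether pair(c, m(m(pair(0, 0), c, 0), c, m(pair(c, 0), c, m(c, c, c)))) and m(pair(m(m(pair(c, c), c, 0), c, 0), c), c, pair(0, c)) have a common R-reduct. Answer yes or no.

Reduce t₁ = pair(c, m(m(pair(0, 0), c, 0), c, m(pair(c, 0), c, m(c, c, c)))):
1. pair(c, m(m(pair(0, 0), c, 0), c, m(pair(c, 0), c, m(c, c, c))))  →  pair(c, m(pair(c, 0), c, m(c, c, c)))   [R3 at 2]
2. pair(c, m(pair(c, 0), c, m(c, c, c)))  →  pair(c, m(c, c, c))   [R3 at 2]
3. pair(c, m(c, c, c))  →  pair(c, c)   [R3 at 2]

Reduce t₂ = m(pair(m(m(pair(c, c), c, 0), c, 0), c), c, pair(0, c)):
1. m(pair(m(m(pair(c, c), c, 0), c, 0), c), c, pair(0, c))  →  pair(0, c)   [R3 at ε]

no — NF(t₁) = pair(c, c), NF(t₂) = pair(0, c)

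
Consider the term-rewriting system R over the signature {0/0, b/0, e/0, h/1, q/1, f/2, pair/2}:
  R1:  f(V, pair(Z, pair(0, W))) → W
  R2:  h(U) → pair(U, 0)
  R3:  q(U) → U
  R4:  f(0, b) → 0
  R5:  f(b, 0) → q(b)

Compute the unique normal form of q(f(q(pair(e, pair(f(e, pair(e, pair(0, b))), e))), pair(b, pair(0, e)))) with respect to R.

1. q(f(q(pair(e, pair(f(e, pair(e, pair(0, b))), e))), pair(b, pair(0, e))))  →  f(q(pair(e, pair(f(e, pair(e, pair(0, b))), e))), pair(b, pair(0, e)))   [R3 at ε]
2. f(q(pair(e, pair(f(e, pair(e, pair(0, b))), e))), pair(b, pair(0, e)))  →  e   [R1 at ε]

e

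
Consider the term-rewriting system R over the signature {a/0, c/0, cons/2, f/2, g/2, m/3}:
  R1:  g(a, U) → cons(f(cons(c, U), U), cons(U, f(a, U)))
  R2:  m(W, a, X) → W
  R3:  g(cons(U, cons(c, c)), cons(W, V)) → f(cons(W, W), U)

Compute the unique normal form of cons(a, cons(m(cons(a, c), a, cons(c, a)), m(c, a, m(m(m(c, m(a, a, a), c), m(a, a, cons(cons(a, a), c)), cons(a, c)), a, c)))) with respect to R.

cons(a, cons(cons(a, c), c))

1. cons(a, cons(m(cons(a, c), a, cons(c, a)), m(c, a, m(m(m(c, m(a, a, a), c), m(a, a, cons(cons(a, a), c)), cons(a, c)), a, c))))  →  cons(a, cons(cons(a, c), m(c, a, m(m(m(c, m(a, a, a), c), m(a, a, cons(cons(a, a), c)), cons(a, c)), a, c))))   [R2 at 2.1]
2. cons(a, cons(cons(a, c), m(c, a, m(m(m(c, m(a, a, a), c), m(a, a, cons(cons(a, a), c)), cons(a, c)), a, c))))  →  cons(a, cons(cons(a, c), c))   [R2 at 2.2]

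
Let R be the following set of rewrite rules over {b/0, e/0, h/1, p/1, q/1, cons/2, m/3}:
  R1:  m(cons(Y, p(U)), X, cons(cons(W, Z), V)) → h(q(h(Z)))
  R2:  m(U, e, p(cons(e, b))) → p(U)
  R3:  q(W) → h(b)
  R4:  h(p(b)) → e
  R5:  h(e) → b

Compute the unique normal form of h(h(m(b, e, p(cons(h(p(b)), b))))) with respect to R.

b

1. h(h(m(b, e, p(cons(h(p(b)), b)))))  →  h(h(m(b, e, p(cons(e, b)))))   [R4 at 1.1.3.1.1]
2. h(h(m(b, e, p(cons(e, b)))))  →  h(h(p(b)))   [R2 at 1.1]
3. h(h(p(b)))  →  h(e)   [R4 at 1]
4. h(e)  →  b   [R5 at ε]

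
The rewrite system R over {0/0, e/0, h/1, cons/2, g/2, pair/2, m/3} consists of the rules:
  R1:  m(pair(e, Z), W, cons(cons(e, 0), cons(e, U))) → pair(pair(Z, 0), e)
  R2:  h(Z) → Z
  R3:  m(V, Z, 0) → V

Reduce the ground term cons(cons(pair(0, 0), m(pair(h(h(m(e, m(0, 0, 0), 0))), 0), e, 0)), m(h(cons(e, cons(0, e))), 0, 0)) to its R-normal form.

1. cons(cons(pair(0, 0), m(pair(h(h(m(e, m(0, 0, 0), 0))), 0), e, 0)), m(h(cons(e, cons(0, e))), 0, 0))  →  cons(cons(pair(0, 0), pair(h(h(m(e, m(0, 0, 0), 0))), 0)), m(h(cons(e, cons(0, e))), 0, 0))   [R3 at 1.2]
2. cons(cons(pair(0, 0), pair(h(h(m(e, m(0, 0, 0), 0))), 0)), m(h(cons(e, cons(0, e))), 0, 0))  →  cons(cons(pair(0, 0), pair(h(m(e, m(0, 0, 0), 0)), 0)), m(h(cons(e, cons(0, e))), 0, 0))   [R2 at 1.2.1]
3. cons(cons(pair(0, 0), pair(h(m(e, m(0, 0, 0), 0)), 0)), m(h(cons(e, cons(0, e))), 0, 0))  →  cons(cons(pair(0, 0), pair(m(e, m(0, 0, 0), 0), 0)), m(h(cons(e, cons(0, e))), 0, 0))   [R2 at 1.2.1]
4. cons(cons(pair(0, 0), pair(m(e, m(0, 0, 0), 0), 0)), m(h(cons(e, cons(0, e))), 0, 0))  →  cons(cons(pair(0, 0), pair(e, 0)), m(h(cons(e, cons(0, e))), 0, 0))   [R3 at 1.2.1]
5. cons(cons(pair(0, 0), pair(e, 0)), m(h(cons(e, cons(0, e))), 0, 0))  →  cons(cons(pair(0, 0), pair(e, 0)), h(cons(e, cons(0, e))))   [R3 at 2]
6. cons(cons(pair(0, 0), pair(e, 0)), h(cons(e, cons(0, e))))  →  cons(cons(pair(0, 0), pair(e, 0)), cons(e, cons(0, e)))   [R2 at 2]

cons(cons(pair(0, 0), pair(e, 0)), cons(e, cons(0, e)))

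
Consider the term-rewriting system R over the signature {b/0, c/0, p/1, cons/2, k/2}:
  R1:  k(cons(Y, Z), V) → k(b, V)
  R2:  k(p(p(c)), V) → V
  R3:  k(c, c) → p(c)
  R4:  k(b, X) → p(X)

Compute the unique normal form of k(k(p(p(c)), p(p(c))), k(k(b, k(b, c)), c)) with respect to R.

1. k(k(p(p(c)), p(p(c))), k(k(b, k(b, c)), c))  →  k(p(p(c)), k(k(b, k(b, c)), c))   [R2 at 1]
2. k(p(p(c)), k(k(b, k(b, c)), c))  →  k(k(b, k(b, c)), c)   [R2 at ε]
3. k(k(b, k(b, c)), c)  →  k(p(k(b, c)), c)   [R4 at 1]
4. k(p(k(b, c)), c)  →  k(p(p(c)), c)   [R4 at 1.1]
5. k(p(p(c)), c)  →  c   [R2 at ε]

c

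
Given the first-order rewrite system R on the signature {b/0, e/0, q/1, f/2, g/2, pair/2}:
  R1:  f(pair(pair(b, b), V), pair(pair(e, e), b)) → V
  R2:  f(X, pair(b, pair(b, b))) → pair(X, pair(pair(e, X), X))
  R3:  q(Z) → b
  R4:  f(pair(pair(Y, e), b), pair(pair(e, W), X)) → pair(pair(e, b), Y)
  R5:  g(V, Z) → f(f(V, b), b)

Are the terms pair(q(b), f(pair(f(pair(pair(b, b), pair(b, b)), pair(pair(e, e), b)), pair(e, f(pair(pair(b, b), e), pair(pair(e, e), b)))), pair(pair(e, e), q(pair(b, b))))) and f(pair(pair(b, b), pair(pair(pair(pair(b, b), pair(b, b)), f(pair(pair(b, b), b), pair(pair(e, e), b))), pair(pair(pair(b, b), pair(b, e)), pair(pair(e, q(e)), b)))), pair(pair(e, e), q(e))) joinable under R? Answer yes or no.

no — NF(t₁) = pair(b, pair(e, e)), NF(t₂) = pair(pair(pair(pair(b, b), pair(b, b)), b), pair(pair(pair(b, b), pair(b, e)), pair(pair(e, b), b)))

Reduce t₁ = pair(q(b), f(pair(f(pair(pair(b, b), pair(b, b)), pair(pair(e, e), b)), pair(e, f(pair(pair(b, b), e), pair(pair(e, e), b)))), pair(pair(e, e), q(pair(b, b))))):
1. pair(q(b), f(pair(f(pair(pair(b, b), pair(b, b)), pair(pair(e, e), b)), pair(e, f(pair(pair(b, b), e), pair(pair(e, e), b)))), pair(pair(e, e), q(pair(b, b)))))  →  pair(b, f(pair(f(pair(pair(b, b), pair(b, b)), pair(pair(e, e), b)), pair(e, f(pair(pair(b, b), e), pair(pair(e, e), b)))), pair(pair(e, e), q(pair(b, b)))))   [R3 at 1]
2. pair(b, f(pair(f(pair(pair(b, b), pair(b, b)), pair(pair(e, e), b)), pair(e, f(pair(pair(b, b), e), pair(pair(e, e), b)))), pair(pair(e, e), q(pair(b, b)))))  →  pair(b, f(pair(pair(b, b), pair(e, f(pair(pair(b, b), e), pair(pair(e, e), b)))), pair(pair(e, e), q(pair(b, b)))))   [R1 at 2.1.1]
3. pair(b, f(pair(pair(b, b), pair(e, f(pair(pair(b, b), e), pair(pair(e, e), b)))), pair(pair(e, e), q(pair(b, b)))))  →  pair(b, f(pair(pair(b, b), pair(e, e)), pair(pair(e, e), q(pair(b, b)))))   [R1 at 2.1.2.2]
4. pair(b, f(pair(pair(b, b), pair(e, e)), pair(pair(e, e), q(pair(b, b)))))  →  pair(b, f(pair(pair(b, b), pair(e, e)), pair(pair(e, e), b)))   [R3 at 2.2.2]
5. pair(b, f(pair(pair(b, b), pair(e, e)), pair(pair(e, e), b)))  →  pair(b, pair(e, e))   [R1 at 2]

Reduce t₂ = f(pair(pair(b, b), pair(pair(pair(pair(b, b), pair(b, b)), f(pair(pair(b, b), b), pair(pair(e, e), b))), pair(pair(pair(b, b), pair(b, e)), pair(pair(e, q(e)), b)))), pair(pair(e, e), q(e))):
1. f(pair(pair(b, b), pair(pair(pair(pair(b, b), pair(b, b)), f(pair(pair(b, b), b), pair(pair(e, e), b))), pair(pair(pair(b, b), pair(b, e)), pair(pair(e, q(e)), b)))), pair(pair(e, e), q(e)))  →  f(pair(pair(b, b), pair(pair(pair(pair(b, b), pair(b, b)), b), pair(pair(pair(b, b), pair(b, e)), pair(pair(e, q(e)), b)))), pair(pair(e, e), q(e)))   [R1 at 1.2.1.2]
2. f(pair(pair(b, b), pair(pair(pair(pair(b, b), pair(b, b)), b), pair(pair(pair(b, b), pair(b, e)), pair(pair(e, q(e)), b)))), pair(pair(e, e), q(e)))  →  f(pair(pair(b, b), pair(pair(pair(pair(b, b), pair(b, b)), b), pair(pair(pair(b, b), pair(b, e)), pair(pair(e, b), b)))), pair(pair(e, e), q(e)))   [R3 at 1.2.2.2.1.2]
3. f(pair(pair(b, b), pair(pair(pair(pair(b, b), pair(b, b)), b), pair(pair(pair(b, b), pair(b, e)), pair(pair(e, b), b)))), pair(pair(e, e), q(e)))  →  f(pair(pair(b, b), pair(pair(pair(pair(b, b), pair(b, b)), b), pair(pair(pair(b, b), pair(b, e)), pair(pair(e, b), b)))), pair(pair(e, e), b))   [R3 at 2.2]
4. f(pair(pair(b, b), pair(pair(pair(pair(b, b), pair(b, b)), b), pair(pair(pair(b, b), pair(b, e)), pair(pair(e, b), b)))), pair(pair(e, e), b))  →  pair(pair(pair(pair(b, b), pair(b, b)), b), pair(pair(pair(b, b), pair(b, e)), pair(pair(e, b), b)))   [R1 at ε]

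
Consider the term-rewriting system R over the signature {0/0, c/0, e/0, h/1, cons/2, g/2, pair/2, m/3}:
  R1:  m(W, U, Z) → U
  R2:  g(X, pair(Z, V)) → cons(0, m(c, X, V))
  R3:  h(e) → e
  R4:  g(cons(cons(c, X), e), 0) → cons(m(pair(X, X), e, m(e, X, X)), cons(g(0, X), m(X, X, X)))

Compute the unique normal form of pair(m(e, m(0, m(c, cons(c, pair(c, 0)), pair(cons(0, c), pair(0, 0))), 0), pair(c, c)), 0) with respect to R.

pair(cons(c, pair(c, 0)), 0)

1. pair(m(e, m(0, m(c, cons(c, pair(c, 0)), pair(cons(0, c), pair(0, 0))), 0), pair(c, c)), 0)  →  pair(m(0, m(c, cons(c, pair(c, 0)), pair(cons(0, c), pair(0, 0))), 0), 0)   [R1 at 1]
2. pair(m(0, m(c, cons(c, pair(c, 0)), pair(cons(0, c), pair(0, 0))), 0), 0)  →  pair(m(c, cons(c, pair(c, 0)), pair(cons(0, c), pair(0, 0))), 0)   [R1 at 1]
3. pair(m(c, cons(c, pair(c, 0)), pair(cons(0, c), pair(0, 0))), 0)  →  pair(cons(c, pair(c, 0)), 0)   [R1 at 1]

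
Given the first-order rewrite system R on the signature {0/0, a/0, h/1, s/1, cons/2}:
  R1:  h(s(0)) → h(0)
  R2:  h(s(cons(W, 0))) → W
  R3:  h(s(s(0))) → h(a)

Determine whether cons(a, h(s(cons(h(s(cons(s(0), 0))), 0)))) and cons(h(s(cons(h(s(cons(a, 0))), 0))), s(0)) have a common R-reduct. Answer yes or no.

yes — NF(t₁) = cons(a, s(0)), NF(t₂) = cons(a, s(0))

Reduce t₁ = cons(a, h(s(cons(h(s(cons(s(0), 0))), 0)))):
1. cons(a, h(s(cons(h(s(cons(s(0), 0))), 0))))  →  cons(a, h(s(cons(s(0), 0))))   [R2 at 2]
2. cons(a, h(s(cons(s(0), 0))))  →  cons(a, s(0))   [R2 at 2]

Reduce t₂ = cons(h(s(cons(h(s(cons(a, 0))), 0))), s(0)):
1. cons(h(s(cons(h(s(cons(a, 0))), 0))), s(0))  →  cons(h(s(cons(a, 0))), s(0))   [R2 at 1]
2. cons(h(s(cons(a, 0))), s(0))  →  cons(a, s(0))   [R2 at 1]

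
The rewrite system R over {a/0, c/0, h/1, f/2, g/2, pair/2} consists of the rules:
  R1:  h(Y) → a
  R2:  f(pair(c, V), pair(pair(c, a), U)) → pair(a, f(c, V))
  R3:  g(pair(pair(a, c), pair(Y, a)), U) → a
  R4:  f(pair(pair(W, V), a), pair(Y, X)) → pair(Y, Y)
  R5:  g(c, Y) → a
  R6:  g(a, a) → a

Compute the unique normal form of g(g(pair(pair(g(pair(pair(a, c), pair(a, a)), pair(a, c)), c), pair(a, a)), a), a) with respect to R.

a

1. g(g(pair(pair(g(pair(pair(a, c), pair(a, a)), pair(a, c)), c), pair(a, a)), a), a)  →  g(g(pair(pair(a, c), pair(a, a)), a), a)   [R3 at 1.1.1.1]
2. g(g(pair(pair(a, c), pair(a, a)), a), a)  →  g(a, a)   [R3 at 1]
3. g(a, a)  →  a   [R6 at ε]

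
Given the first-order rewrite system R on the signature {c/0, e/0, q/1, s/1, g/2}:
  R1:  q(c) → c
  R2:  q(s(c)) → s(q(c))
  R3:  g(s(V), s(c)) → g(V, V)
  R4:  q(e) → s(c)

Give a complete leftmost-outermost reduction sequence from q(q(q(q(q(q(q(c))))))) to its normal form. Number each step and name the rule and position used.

c

1. q(q(q(q(q(q(q(c)))))))  →  q(q(q(q(q(q(c))))))   [R1 at 1.1.1.1.1.1]
2. q(q(q(q(q(q(c))))))  →  q(q(q(q(q(c)))))   [R1 at 1.1.1.1.1]
3. q(q(q(q(q(c)))))  →  q(q(q(q(c))))   [R1 at 1.1.1.1]
4. q(q(q(q(c))))  →  q(q(q(c)))   [R1 at 1.1.1]
5. q(q(q(c)))  →  q(q(c))   [R1 at 1.1]
6. q(q(c))  →  q(c)   [R1 at 1]
7. q(c)  →  c   [R1 at ε]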